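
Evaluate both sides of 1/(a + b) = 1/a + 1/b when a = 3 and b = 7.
LHS = 1/(3 + 7) = 1/10
RHS = 1/3 + 1/7 = 10/21

LHS ≠ RHS, so the equation does not hold here.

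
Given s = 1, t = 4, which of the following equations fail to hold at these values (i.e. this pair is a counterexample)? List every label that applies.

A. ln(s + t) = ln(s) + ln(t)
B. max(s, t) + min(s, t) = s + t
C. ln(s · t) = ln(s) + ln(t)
Evaluating each claim at the given values:
A. LHS = ln(5) ≈ 1.609, RHS = ln(4) ≈ 1.386 → fails here (LHS ≠ RHS)
B. LHS = 5, RHS = 5 → holds here (LHS = RHS)
C. LHS = ln(4) ≈ 1.386, RHS = ln(4) ≈ 1.386 → holds here (LHS = RHS)

Answer: A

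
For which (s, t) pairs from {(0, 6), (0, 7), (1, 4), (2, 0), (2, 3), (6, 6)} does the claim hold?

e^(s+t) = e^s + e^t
Testing each pair:
(0, 6): LHS = e^6 ≈ 403.4, RHS = 1 + e^6 ≈ 404.4 → fails
(0, 7): LHS = e^7 ≈ 1097, RHS = 1 + e^7 ≈ 1098 → fails
(1, 4): LHS = e^5 ≈ 148.4, RHS = e + e^4 ≈ 57.32 → fails
(2, 0): LHS = e^2 ≈ 7.389, RHS = 1 + e^2 ≈ 8.389 → fails
(2, 3): LHS = e^5 ≈ 148.4, RHS = e^2 + e^3 ≈ 27.47 → fails
(6, 6): LHS = e^12 ≈ 162754.8, RHS = 2·e^6 ≈ 806.9 → fails

No pair satisfies the claim.

Answer: None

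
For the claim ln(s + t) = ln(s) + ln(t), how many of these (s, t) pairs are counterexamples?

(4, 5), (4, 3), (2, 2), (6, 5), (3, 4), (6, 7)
5

Testing each pair:
(4, 5): LHS = ln(9) ≈ 2.197, RHS = ln(4) + ln(5) ≈ 2.996 → counterexample
(4, 3): LHS = ln(7) ≈ 1.946, RHS = ln(3) + ln(4) ≈ 2.485 → counterexample
(2, 2): LHS = ln(4) ≈ 1.386, RHS = 2·ln(2) ≈ 1.386 → satisfies claim
(6, 5): LHS = ln(11) ≈ 2.398, RHS = ln(5) + ln(6) ≈ 3.401 → counterexample
(3, 4): LHS = ln(7) ≈ 1.946, RHS = ln(3) + ln(4) ≈ 2.485 → counterexample
(6, 7): LHS = ln(13) ≈ 2.565, RHS = ln(6) + ln(7) ≈ 3.738 → counterexample

That makes 5 counterexamples.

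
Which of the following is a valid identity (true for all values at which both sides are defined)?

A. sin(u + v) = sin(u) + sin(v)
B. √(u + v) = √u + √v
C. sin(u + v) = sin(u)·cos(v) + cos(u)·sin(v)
C

A: fails at (4, 5) — LHS = sin(9) ≈ 0.4121, RHS = sin(5) + sin(4) ≈ -1.716.
B: fails at (1, 2) — LHS = √(3) ≈ 1.732, RHS = 1 + √(2) ≈ 2.414.
C: holds — e.g. at (1, 2), both sides equal sin(3) ≈ 0.1411.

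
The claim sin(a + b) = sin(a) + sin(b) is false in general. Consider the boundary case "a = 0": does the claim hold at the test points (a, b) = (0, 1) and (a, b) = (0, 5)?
Yes, holds at both test points

At (0, 1): LHS = sin(1) ≈ 0.8415, RHS = sin(1) ≈ 0.8415 → equal
At (0, 5): LHS = sin(5) ≈ -0.9589, RHS = sin(5) ≈ -0.9589 → equal

So the claim does hold at both of these boundary points, even though it is not an identity.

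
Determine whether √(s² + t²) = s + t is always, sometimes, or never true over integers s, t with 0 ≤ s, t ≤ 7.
It holds at (s, t) = (2, 0) (both sides equal 2), but fails at (s, t) = (3, 5) (LHS = √(34) ≈ 5.831, RHS = 8).

Answer: Sometimes true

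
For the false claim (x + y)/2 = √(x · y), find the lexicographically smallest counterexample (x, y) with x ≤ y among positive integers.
Substituting (1, 2) into the claim:
LHS = (1 + 2)/2 = 3/2
RHS = √(1 · 2) = √(2) ≈ 1.414

Since LHS ≠ RHS, this pair disproves the claim, and no lexicographically smaller pair (x ≤ y, positive integers) does.

For instance (2, 8) is also a counterexample (LHS = 5, RHS = 4), but it's lexicographically larger.

Answer: (x, y) = (1, 2)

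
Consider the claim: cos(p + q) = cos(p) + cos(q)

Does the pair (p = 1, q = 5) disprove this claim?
Substituting p = 1, q = 5:
LHS = cos(1 + 5) = cos(6) ≈ 0.9602
RHS = cos(1) + cos(5) ≈ 0.824

Since LHS ≠ RHS, this pair disproves the claim.

Answer: Yes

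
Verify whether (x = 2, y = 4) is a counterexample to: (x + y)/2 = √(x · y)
Substituting x = 2, y = 4:
LHS = (2 + 4)/2 = 3
RHS = √(2 · 4) = 2·√(2) ≈ 2.828

Since LHS ≠ RHS, this pair disproves the claim.

Answer: Yes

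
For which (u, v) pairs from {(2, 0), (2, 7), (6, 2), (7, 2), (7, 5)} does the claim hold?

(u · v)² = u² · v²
Testing each pair:
(2, 0): LHS = 0, RHS = 0 → holds
(2, 7): LHS = 196, RHS = 196 → holds
(6, 2): LHS = 144, RHS = 144 → holds
(7, 2): LHS = 196, RHS = 196 → holds
(7, 5): LHS = 1225, RHS = 1225 → holds

Every pair satisfies the claim.

Answer: All pairs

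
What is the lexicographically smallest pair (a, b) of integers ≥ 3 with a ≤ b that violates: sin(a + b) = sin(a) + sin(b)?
Substituting (3, 3) into the claim:
LHS = sin(3 + 3) = sin(6) ≈ -0.2794
RHS = sin(3) + sin(3) = 2·sin(3) ≈ 0.2822

Since LHS ≠ RHS, this pair disproves the claim, and no lexicographically smaller pair (a ≤ b, integers ≥ 3) does.

For instance (7, 8) is also a counterexample (LHS = sin(15) ≈ 0.6503, RHS = sin(7) + sin(8) ≈ 1.646), but it's lexicographically larger.

Answer: (a, b) = (3, 3)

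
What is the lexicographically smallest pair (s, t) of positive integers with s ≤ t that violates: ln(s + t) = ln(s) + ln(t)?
(s, t) = (1, 1)

Substituting (1, 1) into the claim:
LHS = ln(1 + 1) = ln(2) ≈ 0.6931
RHS = ln(1) + ln(1) = 0

Since LHS ≠ RHS, this pair disproves the claim, and no lexicographically smaller pair (s ≤ t, positive integers) does.

For instance (1, 3) is also a counterexample (LHS = ln(4) ≈ 1.386, RHS = ln(3) ≈ 1.099), but it's lexicographically larger.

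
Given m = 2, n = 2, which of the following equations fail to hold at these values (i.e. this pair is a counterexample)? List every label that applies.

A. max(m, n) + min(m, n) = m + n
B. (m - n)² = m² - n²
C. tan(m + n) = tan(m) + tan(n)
Evaluating each claim at the given values:
A. LHS = 4, RHS = 4 → holds here (LHS = RHS)
B. LHS = 0, RHS = 0 → holds here (LHS = RHS)
C. LHS = tan(4) ≈ 1.158, RHS = 2·tan(2) ≈ -4.37 → fails here (LHS ≠ RHS)

Answer: C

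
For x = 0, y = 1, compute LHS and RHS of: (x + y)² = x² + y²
LHS = (0 + 1)² = 1
RHS = 0² + 1² = 1

LHS = RHS: the two sides agree.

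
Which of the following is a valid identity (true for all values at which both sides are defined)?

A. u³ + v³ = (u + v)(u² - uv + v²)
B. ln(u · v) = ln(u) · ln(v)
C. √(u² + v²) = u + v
A: holds — e.g. at (3, 3), both sides equal 54.
B: fails at (3, 7) — LHS = ln(21) ≈ 3.045, RHS = ln(3)·ln(7) ≈ 2.138.
C: fails at (1, 5) — LHS = √(26) ≈ 5.099, RHS = 6.

Answer: A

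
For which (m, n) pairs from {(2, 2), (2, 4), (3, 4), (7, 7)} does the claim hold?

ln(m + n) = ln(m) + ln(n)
Testing each pair:
(2, 2): LHS = ln(4) ≈ 1.386, RHS = 2·ln(2) ≈ 1.386 → holds
(2, 4): LHS = ln(6) ≈ 1.792, RHS = ln(2) + ln(4) ≈ 2.079 → fails
(3, 4): LHS = ln(7) ≈ 1.946, RHS = ln(3) + ln(4) ≈ 2.485 → fails
(7, 7): LHS = ln(14) ≈ 2.639, RHS = 2·ln(7) ≈ 3.892 → fails

1 of 4 pairs satisfies the claim.

Answer: (2, 2)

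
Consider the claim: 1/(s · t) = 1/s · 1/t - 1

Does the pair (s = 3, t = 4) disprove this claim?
Substituting s = 3, t = 4:
LHS = 1/(3 · 4) = 1/12
RHS = 1/3 · 1/4 - 1 = -11/12

Since LHS ≠ RHS, this pair disproves the claim.

Answer: Yes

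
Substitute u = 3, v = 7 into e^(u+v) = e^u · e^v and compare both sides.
LHS = e^(3+7) = e^10 ≈ 22026.5
RHS = e^3 · e^7 = e^10 ≈ 22026.5

LHS = RHS: the two sides agree.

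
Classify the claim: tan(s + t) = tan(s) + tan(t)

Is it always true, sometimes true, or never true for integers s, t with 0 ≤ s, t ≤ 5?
It holds at (s, t) = (2, 0) (both sides equal tan(2) ≈ -2.185), but fails at (s, t) = (1, 5) (LHS = tan(6) ≈ -0.291, RHS = tan(5) + tan(1) ≈ -1.823).

Answer: Sometimes true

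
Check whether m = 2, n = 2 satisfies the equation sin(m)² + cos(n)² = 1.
Substituting m = 2, n = 2:

LHS = sin(2)² + cos(2)² = 1
RHS = 1

LHS = RHS, so the equation holds at this point.

Answer: Holds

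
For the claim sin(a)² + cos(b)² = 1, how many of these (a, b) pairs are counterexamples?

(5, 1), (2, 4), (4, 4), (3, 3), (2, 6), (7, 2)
4

Testing each pair:
(5, 1): LHS = cos(1)² + sin(5)² ≈ 1.211, RHS = 1 → counterexample
(2, 4): LHS = cos(4)² + sin(2)² ≈ 1.254, RHS = 1 → counterexample
(4, 4): LHS = cos(4)² + sin(4)² = 1, RHS = 1 → satisfies claim
(3, 3): LHS = sin(3)² + cos(3)² = 1, RHS = 1 → satisfies claim
(2, 6): LHS = sin(2)² + cos(6)² ≈ 1.749, RHS = 1 → counterexample
(7, 2): LHS = cos(2)² + sin(7)² ≈ 0.6048, RHS = 1 → counterexample

That makes 4 counterexamples.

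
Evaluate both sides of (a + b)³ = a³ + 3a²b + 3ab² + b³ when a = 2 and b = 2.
LHS = (2 + 2)³ = 64
RHS = 2³ + 3·2²·2 + 3·2·2² + 2³ = 64

LHS = RHS: the two sides agree.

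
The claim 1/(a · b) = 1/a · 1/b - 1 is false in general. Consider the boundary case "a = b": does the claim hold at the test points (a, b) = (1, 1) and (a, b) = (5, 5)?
At (1, 1): LHS = 1 ≠ RHS = 0
At (5, 5): LHS = 1/25 ≠ RHS = -24/25

Answer: No, fails at both test points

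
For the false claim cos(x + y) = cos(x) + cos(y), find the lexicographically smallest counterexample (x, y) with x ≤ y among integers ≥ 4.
Substituting (4, 4) into the claim:
LHS = cos(4 + 4) = cos(8) ≈ -0.1455
RHS = cos(4) + cos(4) = 2·cos(4) ≈ -1.307

Since LHS ≠ RHS, this pair disproves the claim, and no lexicographically smaller pair (x ≤ y, integers ≥ 4) does.

For instance (10, 11) is also a counterexample (LHS = cos(21) ≈ -0.5477, RHS = cos(10) + cos(11) ≈ -0.8346), but it's lexicographically larger.

Answer: (x, y) = (4, 4)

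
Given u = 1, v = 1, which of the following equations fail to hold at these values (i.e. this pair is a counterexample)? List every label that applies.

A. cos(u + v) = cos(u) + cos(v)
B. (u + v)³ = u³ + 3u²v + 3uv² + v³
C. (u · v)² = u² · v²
Evaluating each claim at the given values:
A. LHS = cos(2) ≈ -0.4161, RHS = 2·cos(1) ≈ 1.081 → fails here (LHS ≠ RHS)
B. LHS = 8, RHS = 8 → holds here (LHS = RHS)
C. LHS = 1, RHS = 1 → holds here (LHS = RHS)

Answer: A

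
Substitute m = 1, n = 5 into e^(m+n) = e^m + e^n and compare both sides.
LHS = e^(1+5) = e^6 ≈ 403.4
RHS = e^1 + e^5 = e + e^5 ≈ 151.1

LHS ≠ RHS (they differ by about 252.3), so the equation does not hold here.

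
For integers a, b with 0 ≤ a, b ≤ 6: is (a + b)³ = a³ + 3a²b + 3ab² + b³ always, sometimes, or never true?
The identity holds for every pair in the range. For instance at (a, b) = (3, 4): both sides equal 343.

Answer: Always true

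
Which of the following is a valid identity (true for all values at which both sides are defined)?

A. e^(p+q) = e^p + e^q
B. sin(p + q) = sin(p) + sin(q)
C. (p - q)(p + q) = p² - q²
A: fails at (6, 7) — LHS = e^13 ≈ 442413.4, RHS = e^6 + e^7 ≈ 1500.
B: fails at (1, 5) — LHS = sin(6) ≈ -0.2794, RHS = sin(5) + sin(1) ≈ -0.1175.
C: holds — e.g. at (1, 1), both sides equal 0.

Answer: C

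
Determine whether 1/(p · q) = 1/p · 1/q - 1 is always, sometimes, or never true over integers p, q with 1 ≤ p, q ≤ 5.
The claim fails for every pair in the range. For instance at (p, q) = (3, 2): LHS = 1/6, RHS = -5/6.

Answer: Never true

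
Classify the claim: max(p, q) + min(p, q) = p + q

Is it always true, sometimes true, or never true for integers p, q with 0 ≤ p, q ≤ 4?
The identity holds for every pair in the range. For instance at (p, q) = (2, 2): both sides equal 4.

Answer: Always true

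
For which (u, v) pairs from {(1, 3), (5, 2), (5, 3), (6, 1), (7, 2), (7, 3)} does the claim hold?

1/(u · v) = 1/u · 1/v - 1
Testing each pair:
(1, 3): LHS = 1/3, RHS = -2/3 → fails
(5, 2): LHS = 1/10, RHS = -9/10 → fails
(5, 3): LHS = 1/15, RHS = -14/15 → fails
(6, 1): LHS = 1/6, RHS = -5/6 → fails
(7, 2): LHS = 1/14, RHS = -13/14 → fails
(7, 3): LHS = 1/21, RHS = -20/21 → fails

No pair satisfies the claim.

Answer: None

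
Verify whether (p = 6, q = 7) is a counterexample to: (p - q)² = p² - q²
Yes

Substituting p = 6, q = 7:
LHS = (6 - 7)² = 1
RHS = 6² - 7² = -13

Since LHS ≠ RHS, this pair disproves the claim.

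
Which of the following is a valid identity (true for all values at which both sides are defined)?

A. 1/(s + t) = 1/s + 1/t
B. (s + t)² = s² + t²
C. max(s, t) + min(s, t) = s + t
C

A: fails at (2, 4) — LHS = 1/6, RHS = 3/4.
B: fails at (2, 3) — LHS = 25, RHS = 13.
C: holds — e.g. at (0, 1), both sides equal 1.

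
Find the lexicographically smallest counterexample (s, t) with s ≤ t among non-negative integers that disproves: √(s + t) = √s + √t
(s, t) = (1, 1)

At (0, 2): both sides equal √(2) ≈ 1.414, so it holds there.
At (0, 6): both sides equal √(6) ≈ 2.449, so it holds there.

Substituting (1, 1) into the claim:
LHS = √(1 + 1) = √(2) ≈ 1.414
RHS = √1 + √1 = 2

Since LHS ≠ RHS, this pair disproves the claim, and no lexicographically smaller pair (s ≤ t, non-negative integers) does.

For instance (3, 5) is also a counterexample (LHS = 2·√(2) ≈ 2.828, RHS = √(3) + √(5) ≈ 3.968), but it's lexicographically larger.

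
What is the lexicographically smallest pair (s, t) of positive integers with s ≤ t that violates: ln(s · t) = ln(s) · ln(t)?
(s, t) = (1, 2)

At (1, 1): both sides equal 0, so it holds there.

Substituting (1, 2) into the claim:
LHS = ln(1 · 2) = ln(2) ≈ 0.6931
RHS = ln(1) · ln(2) = 0

Since LHS ≠ RHS, this pair disproves the claim, and no lexicographically smaller pair (s ≤ t, positive integers) does.

For instance (4, 8) is also a counterexample (LHS = ln(32) ≈ 3.466, RHS = ln(4)·ln(8) ≈ 2.883), but it's lexicographically larger.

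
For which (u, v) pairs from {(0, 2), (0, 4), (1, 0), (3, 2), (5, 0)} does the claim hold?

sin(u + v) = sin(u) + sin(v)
Testing each pair:
(0, 2): LHS = sin(2) ≈ 0.9093, RHS = sin(2) ≈ 0.9093 → holds
(0, 4): LHS = sin(4) ≈ -0.7568, RHS = sin(4) ≈ -0.7568 → holds
(1, 0): LHS = sin(1) ≈ 0.8415, RHS = sin(1) ≈ 0.8415 → holds
(3, 2): LHS = sin(5) ≈ -0.9589, RHS = sin(3) + sin(2) ≈ 1.05 → fails
(5, 0): LHS = sin(5) ≈ -0.9589, RHS = sin(5) ≈ -0.9589 → holds

4 of 5 pairs satisfy the claim.

Answer: (0, 2), (0, 4), (1, 0), (5, 0)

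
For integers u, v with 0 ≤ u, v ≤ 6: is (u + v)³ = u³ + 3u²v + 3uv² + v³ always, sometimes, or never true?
The identity holds for every pair in the range. For instance at (u, v) = (5, 0): both sides equal 125.

Answer: Always true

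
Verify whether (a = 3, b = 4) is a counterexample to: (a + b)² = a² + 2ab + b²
No

Substituting a = 3, b = 4:
LHS = (3 + 4)² = 49
RHS = 3² + 2·3·4 + 4² = 49

The sides agree, so this pair does not disprove the claim.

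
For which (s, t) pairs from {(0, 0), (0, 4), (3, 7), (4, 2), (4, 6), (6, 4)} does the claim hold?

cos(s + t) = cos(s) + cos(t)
Testing each pair:
(0, 0): LHS = 1, RHS = 2 → fails
(0, 4): LHS = cos(4) ≈ -0.6536, RHS = cos(4) + 1 ≈ 0.3464 → fails
(3, 7): LHS = cos(10) ≈ -0.8391, RHS = cos(3) + cos(7) ≈ -0.2361 → fails
(4, 2): LHS = cos(6) ≈ 0.9602, RHS = cos(4) + cos(2) ≈ -1.07 → fails
(4, 6): LHS = cos(10) ≈ -0.8391, RHS = cos(4) + cos(6) ≈ 0.3065 → fails
(6, 4): LHS = cos(10) ≈ -0.8391, RHS = cos(4) + cos(6) ≈ 0.3065 → fails

No pair satisfies the claim.

Answer: None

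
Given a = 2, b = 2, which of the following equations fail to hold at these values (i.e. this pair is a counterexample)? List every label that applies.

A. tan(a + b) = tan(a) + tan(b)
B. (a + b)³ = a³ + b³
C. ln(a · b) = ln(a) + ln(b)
A, B

Evaluating each claim at the given values:
A. LHS = tan(4) ≈ 1.158, RHS = 2·tan(2) ≈ -4.37 → fails here (LHS ≠ RHS)
B. LHS = 64, RHS = 16 → fails here (LHS ≠ RHS)
C. LHS = ln(4) ≈ 1.386, RHS = 2·ln(2) ≈ 1.386 → holds here (LHS = RHS)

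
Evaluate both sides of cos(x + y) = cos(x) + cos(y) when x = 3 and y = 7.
LHS = cos(3 + 7) = cos(10) ≈ -0.8391
RHS = cos(3) + cos(7) ≈ -0.2361

LHS ≠ RHS (they differ by about 0.603), so the equation does not hold here.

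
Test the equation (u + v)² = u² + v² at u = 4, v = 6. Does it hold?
Fails

Substituting u = 4, v = 6:

LHS = (4 + 6)² = 100
RHS = 4² + 6² = 52

LHS ≠ RHS, so the equation does not hold at this point.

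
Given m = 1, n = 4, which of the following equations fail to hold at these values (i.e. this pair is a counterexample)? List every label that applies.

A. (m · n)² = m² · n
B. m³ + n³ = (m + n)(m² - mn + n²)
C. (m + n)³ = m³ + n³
Evaluating each claim at the given values:
A. LHS = 16, RHS = 4 → fails here (LHS ≠ RHS)
B. LHS = 65, RHS = 65 → holds here (LHS = RHS)
C. LHS = 125, RHS = 65 → fails here (LHS ≠ RHS)

Answer: A, C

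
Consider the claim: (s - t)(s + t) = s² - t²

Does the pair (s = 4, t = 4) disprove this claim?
Substituting s = 4, t = 4:
LHS = (4 - 4)(4 + 4) = 0
RHS = 4² - 4² = 0

The sides agree, so this pair does not disprove the claim.

Answer: No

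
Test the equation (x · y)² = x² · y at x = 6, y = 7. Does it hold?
Substituting x = 6, y = 7:

LHS = (6 · 7)² = 1764
RHS = 6² · 7 = 252

LHS ≠ RHS, so the equation does not hold at this point.

Answer: Fails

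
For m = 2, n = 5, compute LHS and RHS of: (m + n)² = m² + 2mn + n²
LHS = (2 + 5)² = 49
RHS = 2² + 2·2·5 + 5² = 49

LHS = RHS: the two sides agree.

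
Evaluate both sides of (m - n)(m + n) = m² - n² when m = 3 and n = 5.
LHS = (3 - 5)(3 + 5) = -16
RHS = 3² - 5² = -16

LHS = RHS: the two sides agree.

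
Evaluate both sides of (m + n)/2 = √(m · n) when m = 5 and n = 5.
LHS = (5 + 5)/2 = 5
RHS = √(5 · 5) = 5

LHS = RHS: the two sides agree.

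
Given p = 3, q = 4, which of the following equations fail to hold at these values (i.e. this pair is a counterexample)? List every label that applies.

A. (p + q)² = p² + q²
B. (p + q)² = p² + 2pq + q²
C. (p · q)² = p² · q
A, C

Evaluating each claim at the given values:
A. LHS = 49, RHS = 25 → fails here (LHS ≠ RHS)
B. LHS = 49, RHS = 49 → holds here (LHS = RHS)
C. LHS = 144, RHS = 36 → fails here (LHS ≠ RHS)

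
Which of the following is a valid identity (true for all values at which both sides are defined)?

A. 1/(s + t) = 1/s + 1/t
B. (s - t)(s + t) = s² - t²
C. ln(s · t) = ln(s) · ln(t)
B

A: fails at (3, 5) — LHS = 1/8, RHS = 8/15.
B: holds — e.g. at (3, 7), both sides equal -40.
C: fails at (2, 5) — LHS = ln(10) ≈ 2.303, RHS = ln(2)·ln(5) ≈ 1.116.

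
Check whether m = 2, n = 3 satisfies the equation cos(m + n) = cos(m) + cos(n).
Fails

Substituting m = 2, n = 3:

LHS = cos(2 + 3) = cos(5) ≈ 0.2837
RHS = cos(2) + cos(3) ≈ -1.406

LHS ≠ RHS, so the equation does not hold at this point.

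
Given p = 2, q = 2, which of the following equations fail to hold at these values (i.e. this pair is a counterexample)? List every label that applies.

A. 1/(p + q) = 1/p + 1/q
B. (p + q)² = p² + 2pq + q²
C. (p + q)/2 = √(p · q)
Evaluating each claim at the given values:
A. LHS = 1/4, RHS = 1 → fails here (LHS ≠ RHS)
B. LHS = 16, RHS = 16 → holds here (LHS = RHS)
C. LHS = 2, RHS = 2 → holds here (LHS = RHS)

Answer: A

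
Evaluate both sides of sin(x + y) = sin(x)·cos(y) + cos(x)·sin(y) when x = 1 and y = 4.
LHS = sin(1 + 4) = sin(5) ≈ -0.9589
RHS = sin(1)·cos(4) + cos(1)·sin(4) = sin(1)·cos(4) + sin(4)·cos(1) ≈ -0.9589

LHS = RHS: the two sides agree.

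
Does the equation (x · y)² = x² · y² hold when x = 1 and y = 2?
Substituting x = 1, y = 2:

LHS = (1 · 2)² = 4
RHS = 1² · 2² = 4

LHS = RHS, so the equation holds at this point.

Answer: Holds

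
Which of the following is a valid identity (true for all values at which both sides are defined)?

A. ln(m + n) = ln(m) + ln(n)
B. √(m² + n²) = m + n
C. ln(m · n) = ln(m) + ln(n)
C

A: fails at (4, 6) — LHS = ln(10) ≈ 2.303, RHS = ln(4) + ln(6) ≈ 3.178.
B: fails at (1, 5) — LHS = √(26) ≈ 5.099, RHS = 6.
C: holds — e.g. at (1, 2), both sides equal ln(2) ≈ 0.6931.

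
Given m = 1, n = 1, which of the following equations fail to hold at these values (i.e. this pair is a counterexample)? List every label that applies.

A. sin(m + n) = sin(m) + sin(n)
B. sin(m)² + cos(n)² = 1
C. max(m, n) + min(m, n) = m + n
Evaluating each claim at the given values:
A. LHS = sin(2) ≈ 0.9093, RHS = 2·sin(1) ≈ 1.683 → fails here (LHS ≠ RHS)
B. LHS = cos(1)² + sin(1)² = 1, RHS = 1 → holds here (LHS = RHS)
C. LHS = 2, RHS = 2 → holds here (LHS = RHS)

Answer: A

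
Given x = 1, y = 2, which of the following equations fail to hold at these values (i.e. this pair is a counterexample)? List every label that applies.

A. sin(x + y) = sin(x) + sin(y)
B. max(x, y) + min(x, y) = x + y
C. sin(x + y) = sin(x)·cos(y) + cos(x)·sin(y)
Evaluating each claim at the given values:
A. LHS = sin(3) ≈ 0.1411, RHS = sin(1) + sin(2) ≈ 1.751 → fails here (LHS ≠ RHS)
B. LHS = 3, RHS = 3 → holds here (LHS = RHS)
C. LHS = sin(3) ≈ 0.1411, RHS = sin(1)·cos(2) + sin(2)·cos(1) ≈ 0.1411 → holds here (LHS = RHS)

Answer: A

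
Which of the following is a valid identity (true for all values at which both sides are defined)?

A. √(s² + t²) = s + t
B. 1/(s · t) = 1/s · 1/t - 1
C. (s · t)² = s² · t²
C

A: fails at (5, 5) — LHS = 5·√(2) ≈ 7.071, RHS = 10.
B: fails at (1, 3) — LHS = 1/3, RHS = -2/3.
C: holds — e.g. at (2, 5), both sides equal 100.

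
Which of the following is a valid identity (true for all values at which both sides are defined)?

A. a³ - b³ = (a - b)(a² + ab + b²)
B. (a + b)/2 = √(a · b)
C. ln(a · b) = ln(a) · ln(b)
A: holds — e.g. at (1, 1), both sides equal 0.
B: fails at (2, 7) — LHS = 9/2, RHS = √(14) ≈ 3.742.
C: fails at (4, 4) — LHS = ln(16) ≈ 2.773, RHS = ln(4)² ≈ 1.922.

Answer: A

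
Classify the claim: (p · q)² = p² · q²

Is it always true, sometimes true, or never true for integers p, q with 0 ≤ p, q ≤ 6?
Always true

The identity holds for every pair in the range. For instance at (p, q) = (3, 3): both sides equal 81.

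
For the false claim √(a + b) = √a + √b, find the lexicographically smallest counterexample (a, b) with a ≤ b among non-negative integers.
(a, b) = (1, 1)

Substituting (1, 1) into the claim:
LHS = √(1 + 1) = √(2) ≈ 1.414
RHS = √1 + √1 = 2

Since LHS ≠ RHS, this pair disproves the claim, and no lexicographically smaller pair (a ≤ b, non-negative integers) does.

For instance (5, 6) is also a counterexample (LHS = √(11) ≈ 3.317, RHS = √(5) + √(6) ≈ 4.686), but it's lexicographically larger.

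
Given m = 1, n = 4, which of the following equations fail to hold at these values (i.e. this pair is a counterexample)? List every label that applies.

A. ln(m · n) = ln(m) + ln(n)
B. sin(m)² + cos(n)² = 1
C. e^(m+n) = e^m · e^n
B

Evaluating each claim at the given values:
A. LHS = ln(4) ≈ 1.386, RHS = ln(4) ≈ 1.386 → holds here (LHS = RHS)
B. LHS = cos(4)² + sin(1)² ≈ 1.135, RHS = 1 → fails here (LHS ≠ RHS)
C. LHS = e^5 ≈ 148.4, RHS = e^5 ≈ 148.4 → holds here (LHS = RHS)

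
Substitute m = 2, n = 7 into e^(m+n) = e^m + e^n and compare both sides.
LHS = e^(2+7) = e^9 ≈ 8103
RHS = e^2 + e^7 ≈ 1104

LHS ≠ RHS (they differ by about 6999), so the equation does not hold here.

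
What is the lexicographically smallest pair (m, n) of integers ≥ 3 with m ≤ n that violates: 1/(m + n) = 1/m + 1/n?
(m, n) = (3, 3)

Substituting (3, 3) into the claim:
LHS = 1/(3 + 3) = 1/6
RHS = 1/3 + 1/3 = 2/3

Since LHS ≠ RHS, this pair disproves the claim, and no lexicographically smaller pair (m ≤ n, integers ≥ 3) does.

For instance (5, 9) is also a counterexample (LHS = 1/14, RHS = 14/45), but it's lexicographically larger.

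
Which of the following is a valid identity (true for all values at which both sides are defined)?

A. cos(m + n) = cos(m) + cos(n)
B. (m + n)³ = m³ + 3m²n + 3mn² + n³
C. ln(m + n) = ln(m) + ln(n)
A: fails at (3, 4) — LHS = cos(7) ≈ 0.7539, RHS = cos(3) + cos(4) ≈ -1.644.
B: holds — e.g. at (4, 4), both sides equal 512.
C: fails at (1, 3) — LHS = ln(4) ≈ 1.386, RHS = ln(3) ≈ 1.099.

Answer: B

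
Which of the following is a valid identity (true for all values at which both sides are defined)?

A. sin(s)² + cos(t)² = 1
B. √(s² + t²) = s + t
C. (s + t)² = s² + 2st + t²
C

A: fails at (0, 1) — LHS = cos(1)² ≈ 0.2919, RHS = 1.
B: fails at (2, 2) — LHS = 2·√(2) ≈ 2.828, RHS = 4.
C: holds — e.g. at (0, 1), both sides equal 1.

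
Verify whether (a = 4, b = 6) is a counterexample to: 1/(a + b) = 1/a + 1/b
Yes

Substituting a = 4, b = 6:
LHS = 1/(4 + 6) = 1/10
RHS = 1/4 + 1/6 = 5/12

Since LHS ≠ RHS, this pair disproves the claim.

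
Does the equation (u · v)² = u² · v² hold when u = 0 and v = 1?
Substituting u = 0, v = 1:

LHS = (0 · 1)² = 0
RHS = 0² · 1² = 0

LHS = RHS, so the equation holds at this point.

Answer: Holds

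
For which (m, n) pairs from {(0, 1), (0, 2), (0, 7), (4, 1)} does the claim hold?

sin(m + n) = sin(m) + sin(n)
(0, 1), (0, 2), (0, 7)

Testing each pair:
(0, 1): LHS = sin(1) ≈ 0.8415, RHS = sin(1) ≈ 0.8415 → holds
(0, 2): LHS = sin(2) ≈ 0.9093, RHS = sin(2) ≈ 0.9093 → holds
(0, 7): LHS = sin(7) ≈ 0.657, RHS = sin(7) ≈ 0.657 → holds
(4, 1): LHS = sin(5) ≈ -0.9589, RHS = sin(4) + sin(1) ≈ 0.08467 → fails

3 of 4 pairs satisfy the claim.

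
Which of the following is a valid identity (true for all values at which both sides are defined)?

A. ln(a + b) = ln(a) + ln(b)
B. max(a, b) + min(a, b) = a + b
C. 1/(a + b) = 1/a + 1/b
A: fails at (2, 7) — LHS = ln(9) ≈ 2.197, RHS = ln(2) + ln(7) ≈ 2.639.
B: holds — e.g. at (1, 5), both sides equal 6.
C: fails at (4, 6) — LHS = 1/10, RHS = 5/12.

Answer: B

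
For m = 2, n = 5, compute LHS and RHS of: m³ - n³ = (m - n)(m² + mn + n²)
LHS = 2³ - 5³ = -117
RHS = (2 - 5)(2² + 2·5 + 5²) = -117

LHS = RHS: the two sides agree.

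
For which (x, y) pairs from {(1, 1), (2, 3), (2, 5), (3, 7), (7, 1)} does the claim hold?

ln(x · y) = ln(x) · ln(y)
(1, 1)

Testing each pair:
(1, 1): LHS = 0, RHS = 0 → holds
(2, 3): LHS = ln(6) ≈ 1.792, RHS = ln(2)·ln(3) ≈ 0.7615 → fails
(2, 5): LHS = ln(10) ≈ 2.303, RHS = ln(2)·ln(5) ≈ 1.116 → fails
(3, 7): LHS = ln(21) ≈ 3.045, RHS = ln(3)·ln(7) ≈ 2.138 → fails
(7, 1): LHS = ln(7) ≈ 1.946, RHS = 0 → fails

1 of 5 pairs satisfies the claim.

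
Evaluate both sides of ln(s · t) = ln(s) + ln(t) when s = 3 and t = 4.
LHS = ln(3 · 4) = ln(12) ≈ 2.485
RHS = ln(3) + ln(4) ≈ 2.485

LHS = RHS: the two sides agree.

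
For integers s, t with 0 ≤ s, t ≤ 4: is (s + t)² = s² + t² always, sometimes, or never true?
Sometimes true

It holds at (s, t) = (0, 0) (both sides equal 0), but fails at (s, t) = (3, 3) (LHS = 36, RHS = 18).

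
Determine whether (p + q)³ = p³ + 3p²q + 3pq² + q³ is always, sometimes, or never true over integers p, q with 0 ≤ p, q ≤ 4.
Always true

The identity holds for every pair in the range. For instance at (p, q) = (3, 4): both sides equal 343.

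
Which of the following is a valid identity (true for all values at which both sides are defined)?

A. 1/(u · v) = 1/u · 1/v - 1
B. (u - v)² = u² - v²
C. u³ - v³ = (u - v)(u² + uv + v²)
C

A: fails at (2, 7) — LHS = 1/14, RHS = -13/14.
B: fails at (2, 7) — LHS = 25, RHS = -45.
C: holds — e.g. at (2, 7), both sides equal -335.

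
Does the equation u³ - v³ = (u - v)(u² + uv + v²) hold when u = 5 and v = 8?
Substituting u = 5, v = 8:

LHS = 5³ - 8³ = -387
RHS = (5 - 8)(5² + 5·8 + 8²) = -387

LHS = RHS, so the equation holds at this point.

Answer: Holds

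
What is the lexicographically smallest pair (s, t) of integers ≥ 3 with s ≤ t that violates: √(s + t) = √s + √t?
(s, t) = (3, 3)

Substituting (3, 3) into the claim:
LHS = √(3 + 3) = √(6) ≈ 2.449
RHS = √3 + √3 = 2·√(3) ≈ 3.464

Since LHS ≠ RHS, this pair disproves the claim, and no lexicographically smaller pair (s ≤ t, integers ≥ 3) does.

For instance (8, 9) is also a counterexample (LHS = √(17) ≈ 4.123, RHS = 2·√(2) + 3 ≈ 5.828), but it's lexicographically larger.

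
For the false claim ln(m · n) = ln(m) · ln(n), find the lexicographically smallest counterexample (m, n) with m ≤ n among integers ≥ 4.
(m, n) = (4, 4)

Substituting (4, 4) into the claim:
LHS = ln(4 · 4) = ln(16) ≈ 2.773
RHS = ln(4) · ln(4) = ln(4)² ≈ 1.922

Since LHS ≠ RHS, this pair disproves the claim, and no lexicographically smaller pair (m ≤ n, integers ≥ 4) does.

For instance (6, 9) is also a counterexample (LHS = ln(54) ≈ 3.989, RHS = ln(6)·ln(9) ≈ 3.937), but it's lexicographically larger.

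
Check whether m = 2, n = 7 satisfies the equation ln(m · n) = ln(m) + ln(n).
Substituting m = 2, n = 7:

LHS = ln(2 · 7) = ln(14) ≈ 2.639
RHS = ln(2) + ln(7) ≈ 2.639

LHS = RHS, so the equation holds at this point.

Answer: Holds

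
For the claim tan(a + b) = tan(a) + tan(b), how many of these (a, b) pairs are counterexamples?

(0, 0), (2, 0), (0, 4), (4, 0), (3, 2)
1

Testing each pair:
(0, 0): LHS = 0, RHS = 0 → satisfies claim
(2, 0): LHS = tan(2) ≈ -2.185, RHS = tan(2) ≈ -2.185 → satisfies claim
(0, 4): LHS = tan(4) ≈ 1.158, RHS = tan(4) ≈ 1.158 → satisfies claim
(4, 0): LHS = tan(4) ≈ 1.158, RHS = tan(4) ≈ 1.158 → satisfies claim
(3, 2): LHS = tan(5) ≈ -3.381, RHS = tan(2) + tan(3) ≈ -2.328 → counterexample

That makes 1 counterexample.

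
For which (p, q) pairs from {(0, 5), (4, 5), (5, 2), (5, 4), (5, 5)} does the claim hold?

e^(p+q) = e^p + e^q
None

Testing each pair:
(0, 5): LHS = e^5 ≈ 148.4, RHS = 1 + e^5 ≈ 149.4 → fails
(4, 5): LHS = e^9 ≈ 8103, RHS = e^4 + e^5 ≈ 203 → fails
(5, 2): LHS = e^7 ≈ 1097, RHS = e^2 + e^5 ≈ 155.8 → fails
(5, 4): LHS = e^9 ≈ 8103, RHS = e^4 + e^5 ≈ 203 → fails
(5, 5): LHS = e^10 ≈ 22026.5, RHS = 2·e^5 ≈ 296.8 → fails

No pair satisfies the claim.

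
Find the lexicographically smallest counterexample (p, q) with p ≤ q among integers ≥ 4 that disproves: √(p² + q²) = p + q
Substituting (4, 4) into the claim:
LHS = √(4² + 4²) = 4·√(2) ≈ 5.657
RHS = 4 + 4 = 8

Since LHS ≠ RHS, this pair disproves the claim, and no lexicographically smaller pair (p ≤ q, integers ≥ 4) does.

For instance (8, 10) is also a counterexample (LHS = 2·√(41) ≈ 12.81, RHS = 18), but it's lexicographically larger.

Answer: (p, q) = (4, 4)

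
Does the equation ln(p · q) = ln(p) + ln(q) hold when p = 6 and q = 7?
Substituting p = 6, q = 7:

LHS = ln(6 · 7) = ln(42) ≈ 3.738
RHS = ln(6) + ln(7) ≈ 3.738

LHS = RHS, so the equation holds at this point.

Answer: Holds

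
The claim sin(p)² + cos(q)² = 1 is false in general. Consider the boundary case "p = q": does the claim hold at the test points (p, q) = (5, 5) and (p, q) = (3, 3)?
At (5, 5): LHS = cos(5)² + sin(5)² = 1, RHS = 1 → equal
At (3, 3): LHS = sin(3)² + cos(3)² = 1, RHS = 1 → equal

So the claim does hold at both of these boundary points, even though it is not an identity.

Answer: Yes, holds at both test points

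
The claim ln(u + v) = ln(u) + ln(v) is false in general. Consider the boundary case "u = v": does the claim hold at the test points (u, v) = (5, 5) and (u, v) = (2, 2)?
At (5, 5): LHS = ln(10) ≈ 2.303 ≠ RHS = 2·ln(5) ≈ 3.219
At (2, 2): LHS = ln(4) ≈ 1.386, RHS = 2·ln(2) ≈ 1.386 → equal

Answer: Only at (2, 2)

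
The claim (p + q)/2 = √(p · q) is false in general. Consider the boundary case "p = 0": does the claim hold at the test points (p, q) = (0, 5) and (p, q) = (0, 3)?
No, fails at both test points

At (0, 5): LHS = 5/2 ≠ RHS = 0
At (0, 3): LHS = 3/2 ≠ RHS = 0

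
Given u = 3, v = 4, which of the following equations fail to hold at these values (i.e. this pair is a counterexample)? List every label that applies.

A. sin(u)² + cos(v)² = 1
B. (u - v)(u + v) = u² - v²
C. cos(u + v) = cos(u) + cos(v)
Evaluating each claim at the given values:
A. LHS = sin(3)² + cos(4)² ≈ 0.4472, RHS = 1 → fails here (LHS ≠ RHS)
B. LHS = -7, RHS = -7 → holds here (LHS = RHS)
C. LHS = cos(7) ≈ 0.7539, RHS = cos(3) + cos(4) ≈ -1.644 → fails here (LHS ≠ RHS)

Answer: A, C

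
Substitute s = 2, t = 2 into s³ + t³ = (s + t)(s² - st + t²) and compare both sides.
LHS = 2³ + 2³ = 16
RHS = (2 + 2)(2² - 2·2 + 2²) = 16

LHS = RHS: the two sides agree.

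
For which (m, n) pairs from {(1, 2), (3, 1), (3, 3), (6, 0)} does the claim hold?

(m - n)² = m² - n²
(3, 3), (6, 0)

Testing each pair:
(1, 2): LHS = 1, RHS = -3 → fails
(3, 1): LHS = 4, RHS = 8 → fails
(3, 3): LHS = 0, RHS = 0 → holds
(6, 0): LHS = 36, RHS = 36 → holds

2 of 4 pairs satisfy the claim.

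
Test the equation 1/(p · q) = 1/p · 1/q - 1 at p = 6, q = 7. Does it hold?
Fails

Substituting p = 6, q = 7:

LHS = 1/(6 · 7) = 1/42
RHS = 1/6 · 1/7 - 1 = -41/42

LHS ≠ RHS, so the equation does not hold at this point.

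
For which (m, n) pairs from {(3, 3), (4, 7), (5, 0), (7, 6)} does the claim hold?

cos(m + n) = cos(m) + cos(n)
None

Testing each pair:
(3, 3): LHS = cos(6) ≈ 0.9602, RHS = 2·cos(3) ≈ -1.98 → fails
(4, 7): LHS = cos(11) ≈ 0.004426, RHS = cos(4) + cos(7) ≈ 0.1003 → fails
(5, 0): LHS = cos(5) ≈ 0.2837, RHS = cos(5) + 1 ≈ 1.284 → fails
(7, 6): LHS = cos(13) ≈ 0.9074, RHS = cos(7) + cos(6) ≈ 1.714 → fails

No pair satisfies the claim.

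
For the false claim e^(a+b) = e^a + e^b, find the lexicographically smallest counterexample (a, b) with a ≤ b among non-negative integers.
(a, b) = (0, 0)

Substituting (0, 0) into the claim:
LHS = e^(0+0) = 1
RHS = e^0 + e^0 = 2

Since LHS ≠ RHS, this pair disproves the claim, and no lexicographically smaller pair (a ≤ b, non-negative integers) does.

For instance (3, 7) is also a counterexample (LHS = e^10 ≈ 22026.5, RHS = e^3 + e^7 ≈ 1117), but it's lexicographically larger.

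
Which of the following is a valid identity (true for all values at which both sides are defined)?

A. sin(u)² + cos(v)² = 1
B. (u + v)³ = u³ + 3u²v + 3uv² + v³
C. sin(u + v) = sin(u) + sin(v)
B

A: fails at (2, 5) — LHS = cos(5)² + sin(2)² ≈ 0.9073, RHS = 1.
B: holds — e.g. at (4, 4), both sides equal 512.
C: fails at (1, 4) — LHS = sin(5) ≈ -0.9589, RHS = sin(4) + sin(1) ≈ 0.08467.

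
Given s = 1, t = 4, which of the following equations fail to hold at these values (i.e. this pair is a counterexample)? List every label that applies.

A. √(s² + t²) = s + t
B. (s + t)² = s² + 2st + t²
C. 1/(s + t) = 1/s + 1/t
A, C

Evaluating each claim at the given values:
A. LHS = √(17) ≈ 4.123, RHS = 5 → fails here (LHS ≠ RHS)
B. LHS = 25, RHS = 25 → holds here (LHS = RHS)
C. LHS = 1/5, RHS = 5/4 → fails here (LHS ≠ RHS)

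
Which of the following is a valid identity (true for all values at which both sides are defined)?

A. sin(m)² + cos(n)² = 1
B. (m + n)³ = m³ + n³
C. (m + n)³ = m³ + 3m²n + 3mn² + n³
C

A: fails at (1, 2) — LHS = cos(2)² + sin(1)² ≈ 0.8813, RHS = 1.
B: fails at (4, 4) — LHS = 512, RHS = 128.
C: holds — e.g. at (3, 4), both sides equal 343.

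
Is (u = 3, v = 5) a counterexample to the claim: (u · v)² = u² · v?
Yes

Substituting u = 3, v = 5:
LHS = (3 · 5)² = 225
RHS = 3² · 5 = 45

Since LHS ≠ RHS, this pair disproves the claim.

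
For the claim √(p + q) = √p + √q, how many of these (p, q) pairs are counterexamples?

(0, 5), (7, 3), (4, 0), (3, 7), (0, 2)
Testing each pair:
(0, 5): LHS = √(5) ≈ 2.236, RHS = √(5) ≈ 2.236 → satisfies claim
(7, 3): LHS = √(10) ≈ 3.162, RHS = √(3) + √(7) ≈ 4.378 → counterexample
(4, 0): LHS = 2, RHS = 2 → satisfies claim
(3, 7): LHS = √(10) ≈ 3.162, RHS = √(3) + √(7) ≈ 4.378 → counterexample
(0, 2): LHS = √(2) ≈ 1.414, RHS = √(2) ≈ 1.414 → satisfies claim

That makes 2 counterexamples.

Answer: 2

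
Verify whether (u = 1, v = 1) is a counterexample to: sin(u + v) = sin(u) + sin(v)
Substituting u = 1, v = 1:
LHS = sin(1 + 1) = sin(2) ≈ 0.9093
RHS = sin(1) + sin(1) = 2·sin(1) ≈ 1.683

Since LHS ≠ RHS, this pair disproves the claim.

Answer: Yes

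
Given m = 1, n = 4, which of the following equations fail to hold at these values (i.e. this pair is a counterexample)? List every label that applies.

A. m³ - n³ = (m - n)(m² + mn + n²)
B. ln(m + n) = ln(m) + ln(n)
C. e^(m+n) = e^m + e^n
B, C

Evaluating each claim at the given values:
A. LHS = -63, RHS = -63 → holds here (LHS = RHS)
B. LHS = ln(5) ≈ 1.609, RHS = ln(4) ≈ 1.386 → fails here (LHS ≠ RHS)
C. LHS = e^5 ≈ 148.4, RHS = e + e^4 ≈ 57.32 → fails here (LHS ≠ RHS)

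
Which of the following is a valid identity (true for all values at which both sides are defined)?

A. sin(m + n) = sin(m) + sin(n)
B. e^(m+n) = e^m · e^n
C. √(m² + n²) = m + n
A: fails at (3, 5) — LHS = sin(8) ≈ 0.9894, RHS = sin(5) + sin(3) ≈ -0.8178.
B: holds — e.g. at (1, 4), both sides equal e^5 ≈ 148.4.
C: fails at (2, 7) — LHS = √(53) ≈ 7.28, RHS = 9.

Answer: B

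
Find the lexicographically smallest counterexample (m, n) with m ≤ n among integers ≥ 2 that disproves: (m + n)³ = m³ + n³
(m, n) = (2, 2)

Substituting (2, 2) into the claim:
LHS = (2 + 2)³ = 64
RHS = 2³ + 2³ = 16

Since LHS ≠ RHS, this pair disproves the claim, and no lexicographically smaller pair (m ≤ n, integers ≥ 2) does.

For instance (3, 4) is also a counterexample (LHS = 343, RHS = 91), but it's lexicographically larger.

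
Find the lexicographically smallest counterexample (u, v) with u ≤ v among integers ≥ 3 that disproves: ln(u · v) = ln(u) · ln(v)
Substituting (3, 3) into the claim:
LHS = ln(3 · 3) = ln(9) ≈ 2.197
RHS = ln(3) · ln(3) = ln(3)² ≈ 1.207

Since LHS ≠ RHS, this pair disproves the claim, and no lexicographically smaller pair (u ≤ v, integers ≥ 3) does.

For instance (4, 10) is also a counterexample (LHS = ln(40) ≈ 3.689, RHS = ln(4)·ln(10) ≈ 3.192), but it's lexicographically larger.

Answer: (u, v) = (3, 3)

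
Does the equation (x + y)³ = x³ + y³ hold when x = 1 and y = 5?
Substituting x = 1, y = 5:

LHS = (1 + 5)³ = 216
RHS = 1³ + 5³ = 126

LHS ≠ RHS, so the equation does not hold at this point.

Answer: Fails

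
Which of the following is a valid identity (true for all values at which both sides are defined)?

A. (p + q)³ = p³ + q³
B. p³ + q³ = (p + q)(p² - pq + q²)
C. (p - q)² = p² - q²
B

A: fails at (3, 4) — LHS = 343, RHS = 91.
B: holds — e.g. at (6, 7), both sides equal 559.
C: fails at (1, 4) — LHS = 9, RHS = -15.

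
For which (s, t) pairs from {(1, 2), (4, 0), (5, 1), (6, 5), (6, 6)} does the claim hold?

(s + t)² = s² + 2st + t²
All pairs

Testing each pair:
(1, 2): LHS = 9, RHS = 9 → holds
(4, 0): LHS = 16, RHS = 16 → holds
(5, 1): LHS = 36, RHS = 36 → holds
(6, 5): LHS = 121, RHS = 121 → holds
(6, 6): LHS = 144, RHS = 144 → holds

Every pair satisfies the claim.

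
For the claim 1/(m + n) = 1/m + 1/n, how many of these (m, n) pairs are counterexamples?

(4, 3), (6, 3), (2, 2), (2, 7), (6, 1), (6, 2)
6

Testing each pair:
(4, 3): LHS = 1/7, RHS = 7/12 → counterexample
(6, 3): LHS = 1/9, RHS = 1/2 → counterexample
(2, 2): LHS = 1/4, RHS = 1 → counterexample
(2, 7): LHS = 1/9, RHS = 9/14 → counterexample
(6, 1): LHS = 1/7, RHS = 7/6 → counterexample
(6, 2): LHS = 1/8, RHS = 2/3 → counterexample

That makes 6 counterexamples.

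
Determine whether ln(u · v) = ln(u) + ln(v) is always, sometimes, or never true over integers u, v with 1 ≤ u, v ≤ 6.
The identity holds for every pair in the range. For instance at (u, v) = (6, 5): both sides equal ln(30) ≈ 3.401.

Answer: Always true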